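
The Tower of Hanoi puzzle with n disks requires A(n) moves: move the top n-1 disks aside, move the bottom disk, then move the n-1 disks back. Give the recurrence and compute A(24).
Moving n disks = move the top n-1 disks aside (A(n-1) moves) + move the largest disk (1 move) + move the n-1 disks back on top (A(n-1) moves), so A(n) = 2A(n-1) + 1, with A(1) = 1 (a single disk takes one move).
First terms: 1, 3, 7, 15, 31, 63, … — each is one less than a power of 2. Indeed A(n) + 1 = 2(A(n-1) + 1) with A(1) + 1 = 2, so A(n) + 1 = 2ⁿ and A(n) = 2ⁿ - 1.
Hence A(24) = 2^24 - 1 = 16777216 - 1 = 16777215.

A(n) = 2A(n-1) + 1, A(1) = 1; A(24) = 16777215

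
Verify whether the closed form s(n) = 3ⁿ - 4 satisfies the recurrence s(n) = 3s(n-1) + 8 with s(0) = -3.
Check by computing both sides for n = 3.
From the recurrence with s(0) = -3:
  s(0) = -3, s(1) = -1, s(2) = 5, s(3) = 23
  so the recurrence gives s(3) = 23.
From the proposed closed form s(n) = 3ⁿ - 4:
  s(3) = 23.
Both sides give 23 at n = 3, and the initial condition(s) match, so the closed form is consistent.

Yes, the closed form is correct.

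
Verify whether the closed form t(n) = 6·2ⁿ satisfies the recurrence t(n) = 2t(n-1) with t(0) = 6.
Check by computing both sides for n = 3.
From the recurrence with t(0) = 6:
  t(0) = 6, t(1) = 12, t(2) = 24, t(3) = 48
  so the recurrence gives t(3) = 48.
From the proposed closed form t(n) = 6·2ⁿ:
  t(3) = 48.
Both sides give 48 at n = 3, and the initial condition(s) match, so the closed form is consistent.

Yes, the closed form is correct.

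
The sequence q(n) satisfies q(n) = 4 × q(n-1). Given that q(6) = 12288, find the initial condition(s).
In general q(n) = 4ⁿ · q(0). At n = 6: q(0) = q(6) / 4^6 = 12288 / 4096 = 3.

q(0) = 3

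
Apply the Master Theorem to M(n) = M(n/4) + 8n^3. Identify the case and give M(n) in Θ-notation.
Master Theorem template: M(n) = a·M(n/b) + f(n).
Here: a=1, b=4, f(n)=8n^3
Compute log_b(a) = log_4(1) = 0.
f(n) = 8n^3 = Ω(n^(0+ε)) with ε = 3, and the regularity condition holds (a·f(n/b) = (a/b^3)·f(n) with a/b^3 = 4^-3 < 1). Case 3: M(n) = Θ(f(n)) = Θ(n^3).

Case 3: M(n) = Θ(n^3)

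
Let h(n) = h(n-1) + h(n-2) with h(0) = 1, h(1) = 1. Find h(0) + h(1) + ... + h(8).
Computing the sequence terms: 1, 1, 2, 3, 5, 8, 13, 21, 34
Adding these values together:

88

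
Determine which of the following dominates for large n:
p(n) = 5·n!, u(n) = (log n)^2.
Comparing growth rates:
Growth-rate hierarchy: log n ≺ any polynomial ≺ any exponential cⁿ (c>1) ≺ n! ≺ nⁿ.
factorial dominates polylogarithmic (log n)^2 asymptotically.

p(n) grows faster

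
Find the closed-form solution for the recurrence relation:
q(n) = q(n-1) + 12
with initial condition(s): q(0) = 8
Recurrence: q(n) = q(n-1) + 12, initial: q(0) = 8.
Each step adds 12, so q(n) = q(0) + 12n = 12n + 8.

q(n) = 12n + 8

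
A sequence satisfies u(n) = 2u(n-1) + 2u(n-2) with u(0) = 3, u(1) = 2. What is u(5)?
Computing the sequence terms:
3, 2, 10, 24, 68, 184

184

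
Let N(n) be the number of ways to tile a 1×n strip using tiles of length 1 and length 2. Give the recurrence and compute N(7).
Condition on the last tile: it has length 1 (leaving a 1×(n-1) strip) or length 2 (leaving a 1×(n-2) strip), so N(n) = N(n-1) + N(n-2) (order-2 linear recurrence).
For 0 ≤ i < 2 only unit tiles fit, so N(i) = 1.
Iterating the recurrence: N(2) = 2, N(3) = 3, N(4) = 5, N(5) = 8, N(6) = 13, N(7) = 21.

N(n) = N(n-1) + N(n-2), with N(i) = 1 for 0 ≤ i < 2; N(7) = 21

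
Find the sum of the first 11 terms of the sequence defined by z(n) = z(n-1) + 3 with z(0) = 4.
Computing the sequence terms: 4, 7, 10, 13, 16, 19, 22, 25, 28, 31, 34
Adding these values together:

209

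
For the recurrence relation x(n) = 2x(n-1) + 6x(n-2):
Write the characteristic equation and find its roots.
Substitute x(n) = rⁿ and divide through by rⁿ⁻²: r² - 2r - 6 = 0
Discriminant: 2² + 4·6 = 28, not a perfect square, so by the quadratic formula r = (2 ± √28)/2.
General solution: x(n) = A·r₁ⁿ + B·r₂ⁿ where r₁,r₂ = (2 ± √28)/2

Characteristic: r² - 2r - 6 = 0, Roots: r = (2 ± √28)/2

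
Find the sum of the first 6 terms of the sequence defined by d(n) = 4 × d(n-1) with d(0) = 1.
Computing the sequence terms: 1, 4, 16, 64, 256, 1024
Adding these values together:

1365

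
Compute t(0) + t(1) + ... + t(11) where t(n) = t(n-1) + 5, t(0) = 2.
Computing the sequence terms: 2, 7, 12, 17, 22, 27, 32, 37, 42, 47, 52, 57
Adding these values together:

354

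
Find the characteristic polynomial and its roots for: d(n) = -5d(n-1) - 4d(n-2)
Substitute d(n) = rⁿ and divide through by rⁿ⁻²: r² + 5r + 4 = 0
Factor: (r + 1)(r + 4) = 0, so r = -1, -4.
General solution: d(n) = A·(-1)ⁿ + B·(-4)ⁿ

Characteristic: r² + 5r + 4 = 0, Roots: r = -1, -4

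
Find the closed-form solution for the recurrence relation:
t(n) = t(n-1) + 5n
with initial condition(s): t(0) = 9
Recurrence: t(n) = t(n-1) + 5n, initial: t(0) = 9.
Telescoping: t(n) = t(0) + 5·Σᵢ₌₁ⁿ i = 9 + 5·n(n+1)/2.

t(n) = 5·n(n+1)/2 + 9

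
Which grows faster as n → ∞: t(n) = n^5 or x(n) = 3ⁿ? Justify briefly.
Comparing growth rates:
Growth-rate hierarchy: log n ≺ any polynomial ≺ any exponential cⁿ (c>1) ≺ n! ≺ nⁿ.
exponential base 3 dominates polynomial degree 5 asymptotically.

x(n) grows faster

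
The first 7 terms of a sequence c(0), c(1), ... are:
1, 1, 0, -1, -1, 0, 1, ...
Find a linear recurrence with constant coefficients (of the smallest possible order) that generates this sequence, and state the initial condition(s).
Look for the lowest-order linear relation among consecutive terms.
Observation: c(n) - 1·c(n-1) - (-1)·c(n-2) = 0 holds for the shown terms, and no order-1 relation c(n) = α·c(n-1) + β fits.
Check at n=3: 1·0 + (-1)·1 = -1. ✓

c(n) = c(n-1) - c(n-2), c(0) = 1, c(1) = 1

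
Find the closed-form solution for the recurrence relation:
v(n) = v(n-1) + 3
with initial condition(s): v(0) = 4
Recurrence: v(n) = v(n-1) + 3, initial: v(0) = 4.
Each step adds 3, so v(n) = v(0) + 3n = 3n + 4.

v(n) = 3n + 4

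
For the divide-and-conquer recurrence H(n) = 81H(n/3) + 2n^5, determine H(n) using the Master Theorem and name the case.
Master Theorem template: H(n) = a·H(n/b) + f(n).
Here: a=81, b=3, f(n)=2n^5
Compute log_b(a) = log_3(81) = 4.
f(n) = 2n^5 = Ω(n^(4+ε)) with ε = 1, and the regularity condition holds (a·f(n/b) = (a/b^5)·f(n) with a/b^5 = 3^-1 < 1). Case 3: H(n) = Θ(f(n)) = Θ(n^5).

Case 3: H(n) = Θ(n^5)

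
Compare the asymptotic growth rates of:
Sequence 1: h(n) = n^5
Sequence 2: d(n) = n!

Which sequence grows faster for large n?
Comparing growth rates:
Growth-rate hierarchy: log n ≺ any polynomial ≺ any exponential cⁿ (c>1) ≺ n! ≺ nⁿ.
factorial dominates polynomial degree 5 asymptotically.

d(n) grows faster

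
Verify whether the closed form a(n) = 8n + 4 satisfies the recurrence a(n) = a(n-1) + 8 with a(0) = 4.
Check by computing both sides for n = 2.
From the recurrence with a(0) = 4:
  a(0) = 4, a(1) = 12, a(2) = 20
  so the recurrence gives a(2) = 20.
From the proposed closed form a(n) = 8n + 4:
  a(2) = 20.
Both sides give 20 at n = 2, and the initial condition(s) match, so the closed form is consistent.

Yes, the closed form is correct.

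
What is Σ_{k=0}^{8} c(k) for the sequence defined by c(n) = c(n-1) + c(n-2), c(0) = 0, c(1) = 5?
Computing the sequence terms: 0, 5, 5, 10, 15, 25, 40, 65, 105
Adding these values together:

270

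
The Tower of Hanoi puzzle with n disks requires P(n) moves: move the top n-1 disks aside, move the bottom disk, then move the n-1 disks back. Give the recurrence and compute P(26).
Moving n disks = move the top n-1 disks aside (P(n-1) moves) + move the largest disk (1 move) + move the n-1 disks back on top (P(n-1) moves), so P(n) = 2P(n-1) + 1, with P(1) = 1 (a single disk takes one move).
First terms: 1, 3, 7, 15, 31, 63, … — each is one less than a power of 2. Indeed P(n) + 1 = 2(P(n-1) + 1) with P(1) + 1 = 2, so P(n) + 1 = 2ⁿ and P(n) = 2ⁿ - 1.
Hence P(26) = 2^26 - 1 = 67108864 - 1 = 67108863.

P(n) = 2P(n-1) + 1, P(1) = 1; P(26) = 67108863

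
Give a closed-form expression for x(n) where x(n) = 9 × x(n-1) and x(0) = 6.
Recurrence: x(n) = 9 × x(n-1), initial: x(0) = 6.
Each term is 9 times the previous, so this is geometric with ratio 9. After n steps: x(n) = x(0)·9ⁿ = 6·9ⁿ.

x(n) = 6·9ⁿ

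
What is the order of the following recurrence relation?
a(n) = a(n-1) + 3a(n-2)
The order is the largest lag k for which a(n-k) appears. Here the deepest term is a(n-2), so the order is 2.

Order 2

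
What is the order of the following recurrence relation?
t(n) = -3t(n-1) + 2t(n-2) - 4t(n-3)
The order is the largest lag k for which t(n-k) appears. Here the deepest term is t(n-3), so the order is 3.

Order 3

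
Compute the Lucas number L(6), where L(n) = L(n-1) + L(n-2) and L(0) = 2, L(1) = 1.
Computing the sequence terms:
2, 1, 3, 4, 7, 11, 18

18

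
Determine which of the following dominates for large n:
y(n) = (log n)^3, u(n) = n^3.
Comparing growth rates:
Growth-rate hierarchy: log n ≺ any polynomial ≺ any exponential cⁿ (c>1) ≺ n! ≺ nⁿ.
polynomial degree 3 dominates polylogarithmic (log n)^3 asymptotically.

u(n) grows faster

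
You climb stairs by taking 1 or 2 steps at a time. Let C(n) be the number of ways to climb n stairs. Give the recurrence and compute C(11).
Condition on the size of the last step (1 to 2): before it there were n-1, …, n-2 stairs climbed, and these cases are disjoint, so C(n) = C(n-1) + C(n-2) (Fibonacci-type sequence).
Initial conditions by direct count (compositions of i into parts ≤ 2): C(1) = 1; C(2) = 2.
Iterating the recurrence: C(3) = 3, C(4) = 5, C(5) = 8, C(6) = 13, C(7) = 21, C(8) = 34, C(9) = 55, C(10) = 89, C(11) = 144.

C(n) = C(n-1) + C(n-2), C(1) = 1, C(2) = 2; C(11) = 144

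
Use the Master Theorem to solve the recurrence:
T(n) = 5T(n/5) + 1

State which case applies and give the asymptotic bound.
Master Theorem template: T(n) = a·T(n/b) + f(n).
Here: a=5, b=5, f(n)=1
Compute log_b(a) = log_5(5) = 1.
f(n) = 1 = O(n^(1-ε)) with ε = 1. Case 1: T(n) = Θ(n^log_b(a)) = Θ(n).

Case 1: T(n) = Θ(n)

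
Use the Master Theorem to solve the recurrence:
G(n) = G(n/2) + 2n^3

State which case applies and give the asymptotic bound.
Master Theorem template: G(n) = a·G(n/b) + f(n).
Here: a=1, b=2, f(n)=2n^3
Compute log_b(a) = log_2(1) = 0.
f(n) = 2n^3 = Ω(n^(0+ε)) with ε = 3, and the regularity condition holds (a·f(n/b) = (a/b^3)·f(n) with a/b^3 = 2^-3 < 1). Case 3: G(n) = Θ(f(n)) = Θ(n^3).

Case 3: G(n) = Θ(n^3)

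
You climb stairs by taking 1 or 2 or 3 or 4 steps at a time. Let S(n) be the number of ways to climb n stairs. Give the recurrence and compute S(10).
Condition on the size of the last step (1 to 4): before it there were n-1, …, n-4 stairs climbed, and these cases are disjoint, so S(n) = S(n-1) + S(n-2) + S(n-3) + S(n-4) (order-4 linear recurrence).
Initial conditions by direct count (compositions of i into parts ≤ 4): S(1) = 1; S(2) = 2; S(3) = 4; S(4) = 8.
Iterating the recurrence: S(5) = 15, S(6) = 29, S(7) = 56, S(8) = 108, S(9) = 208, S(10) = 401.

S(n) = S(n-1) + S(n-2) + S(n-3) + S(n-4), S(1) = 1, S(2) = 2, S(3) = 4, S(4) = 8; S(10) = 401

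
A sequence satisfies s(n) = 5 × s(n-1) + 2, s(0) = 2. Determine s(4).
Computing step by step:
s(0) = 2
s(1) = 5 × 2 + 2 = 12
s(2) = 5 × 12 + 2 = 62
s(3) = 5 × 62 + 2 = 312
s(4) = 5 × 312 + 2 = 1562

1562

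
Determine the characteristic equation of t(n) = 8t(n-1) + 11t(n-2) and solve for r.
Substitute t(n) = rⁿ and divide through by rⁿ⁻²: r² - 8r - 11 = 0
Discriminant: 8² + 4·11 = 108, not a perfect square, so by the quadratic formula r = (8 ± √108)/2.
General solution: t(n) = A·r₁ⁿ + B·r₂ⁿ where r₁,r₂ = (8 ± √108)/2

Characteristic: r² - 8r - 11 = 0, Roots: r = (8 ± √108)/2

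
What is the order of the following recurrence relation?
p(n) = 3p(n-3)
The order is the largest lag k for which p(n-k) appears. Here the deepest term is p(n-3), so the order is 3.

Order 3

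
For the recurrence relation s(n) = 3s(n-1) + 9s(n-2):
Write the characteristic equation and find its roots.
Substitute s(n) = rⁿ and divide through by rⁿ⁻²: r² - 3r - 9 = 0
Discriminant: 3² + 4·9 = 45, not a perfect square, so by the quadratic formula r = (3 ± √45)/2.
General solution: s(n) = A·r₁ⁿ + B·r₂ⁿ where r₁,r₂ = (3 ± √45)/2

Characteristic: r² - 3r - 9 = 0, Roots: r = (3 ± √45)/2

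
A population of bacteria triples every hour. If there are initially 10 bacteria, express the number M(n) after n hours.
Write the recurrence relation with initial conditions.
Each hour multiplies the count by 3, so the count after n hours depends only on the count after n-1 hours: M(n) = 3 × M(n-1). The starting count gives M(0) = 10.
Unrolling n times gives the closed form M(n) = 10 × 3ⁿ.

M(n) = 3 × M(n-1), M(0) = 10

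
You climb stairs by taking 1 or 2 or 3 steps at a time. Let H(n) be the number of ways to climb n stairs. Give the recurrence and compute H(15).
Condition on the size of the last step (1 to 3): before it there were n-1, …, n-3 stairs climbed, and these cases are disjoint, so H(n) = H(n-1) + H(n-2) + H(n-3) (order-3 linear recurrence).
Initial conditions by direct count (compositions of i into parts ≤ 3): H(1) = 1; H(2) = 2; H(3) = 4.
Iterating the recurrence: H(4) = 7, H(5) = 13, H(6) = 24, H(7) = 44, H(8) = 81, H(9) = 149, H(10) = 274, H(11) = 504, H(12) = 927, H(13) = 1705, H(14) = 3136, H(15) = 5768.

H(n) = H(n-1) + H(n-2) + H(n-3), H(1) = 1, H(2) = 2, H(3) = 4; H(15) = 5768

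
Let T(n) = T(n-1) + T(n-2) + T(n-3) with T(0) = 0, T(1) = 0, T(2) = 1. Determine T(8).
Computing the sequence terms:
0, 0, 1, 1, 2, 4, 7, 13, 24

24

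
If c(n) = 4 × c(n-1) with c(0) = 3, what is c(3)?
Computing step by step:
c(0) = 3
c(1) = 4 × 3 = 12
c(2) = 4 × 12 = 48
c(3) = 4 × 48 = 192

192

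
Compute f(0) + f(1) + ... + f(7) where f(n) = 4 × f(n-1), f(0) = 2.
Computing the sequence terms: 2, 8, 32, 128, 512, 2048, 8192, 32768
Adding these values together:

43690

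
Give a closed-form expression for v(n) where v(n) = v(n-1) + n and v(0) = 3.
Recurrence: v(n) = v(n-1) + n, initial: v(0) = 3.
Telescoping: v(n) = v(0) + Σᵢ₌₁ⁿ i = 3 + n(n+1)/2.

v(n) = n(n+1)/2 + 3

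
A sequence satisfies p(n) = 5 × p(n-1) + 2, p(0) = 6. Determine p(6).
Computing step by step:
p(0) = 6
p(1) = 5 × 6 + 2 = 32
p(2) = 5 × 32 + 2 = 162
p(3) = 5 × 162 + 2 = 812
p(4) = 5 × 812 + 2 = 4062
p(5) = 5 × 4062 + 2 = 20312
p(6) = 5 × 20312 + 2 = 101562

101562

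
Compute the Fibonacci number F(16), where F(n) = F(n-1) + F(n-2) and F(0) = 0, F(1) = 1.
Computing the sequence terms:
0, 1, 1, 2, 3, 5, 8, 13, 21, 34, 55, 89, 144, 233, 377, 610, 987

987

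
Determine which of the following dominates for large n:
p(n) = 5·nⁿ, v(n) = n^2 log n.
Comparing growth rates:
Growth-rate hierarchy: log n ≺ any polynomial ≺ any exponential cⁿ (c>1) ≺ n! ≺ nⁿ.
super-exponential nⁿ dominates polynomial degree 2 (with log factor) asymptotically.

p(n) grows faster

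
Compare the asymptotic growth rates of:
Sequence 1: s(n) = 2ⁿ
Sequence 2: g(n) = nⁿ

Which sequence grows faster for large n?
Comparing growth rates:
Growth-rate hierarchy: log n ≺ any polynomial ≺ any exponential cⁿ (c>1) ≺ n! ≺ nⁿ.
super-exponential nⁿ dominates exponential base 2 asymptotically.

g(n) grows faster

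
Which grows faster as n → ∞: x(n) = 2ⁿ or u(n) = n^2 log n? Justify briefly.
Comparing growth rates:
Growth-rate hierarchy: log n ≺ any polynomial ≺ any exponential cⁿ (c>1) ≺ n! ≺ nⁿ.
exponential base 2 dominates polynomial degree 2 (with log factor) asymptotically.

x(n) grows faster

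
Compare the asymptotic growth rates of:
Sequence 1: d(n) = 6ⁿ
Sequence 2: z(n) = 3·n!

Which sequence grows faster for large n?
Comparing growth rates:
Growth-rate hierarchy: log n ≺ any polynomial ≺ any exponential cⁿ (c>1) ≺ n! ≺ nⁿ.
factorial dominates exponential base 6 asymptotically.

z(n) grows faster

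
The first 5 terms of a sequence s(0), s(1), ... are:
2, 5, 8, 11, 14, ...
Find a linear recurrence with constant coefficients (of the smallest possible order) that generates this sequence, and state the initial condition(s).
Look for the lowest-order linear relation among consecutive terms.
Observation: consecutive differences are constant (= 3).
Check at n=2: 1·5 + 3 = 8. ✓

s(n) = s(n-1) + 3, s(0) = 2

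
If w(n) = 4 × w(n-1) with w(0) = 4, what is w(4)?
Computing step by step:
w(0) = 4
w(1) = 4 × 4 = 16
w(2) = 4 × 16 = 64
w(3) = 4 × 64 = 256
w(4) = 4 × 256 = 1024

1024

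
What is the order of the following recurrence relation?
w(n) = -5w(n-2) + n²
The order is the largest lag k for which w(n-k) appears. Here the deepest term is w(n-2) (the n² term is non-homogeneous and does not affect the order), so the order is 2.

Order 2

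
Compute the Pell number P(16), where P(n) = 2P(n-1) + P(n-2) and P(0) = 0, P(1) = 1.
Computing the sequence terms:
0, 1, 2, 5, 12, 29, 70, 169, 408, 985, 2378, 5741, 13860, 33461, 80782, 195025, 470832

470832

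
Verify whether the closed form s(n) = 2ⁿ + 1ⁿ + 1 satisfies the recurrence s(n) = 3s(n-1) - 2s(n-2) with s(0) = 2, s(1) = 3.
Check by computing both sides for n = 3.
From the recurrence with s(0) = 2, s(1) = 3:
  s(0) = 2, s(1) = 3, s(2) = 5, s(3) = 9
  so the recurrence gives s(3) = 9.
From the proposed closed form s(n) = 2ⁿ + 1ⁿ + 1:
  s(3) = 10.
The recurrence gives 9 but the closed form gives 10, so the closed form does not satisfy the recurrence.

No, the closed form is incorrect.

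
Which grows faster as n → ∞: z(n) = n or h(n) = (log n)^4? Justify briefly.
Comparing growth rates:
Growth-rate hierarchy: log n ≺ any polynomial ≺ any exponential cⁿ (c>1) ≺ n! ≺ nⁿ.
polynomial degree 1 dominates polylogarithmic (log n)^4 asymptotically.

z(n) grows faster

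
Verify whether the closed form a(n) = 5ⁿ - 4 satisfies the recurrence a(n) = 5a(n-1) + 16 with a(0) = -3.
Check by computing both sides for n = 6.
From the recurrence with a(0) = -3:
  a(0) = -3, a(1) = 1, a(2) = 21, a(3) = 121, a(4) = 621, a(5) = 3121, a(6) = 15621
  so the recurrence gives a(6) = 15621.
From the proposed closed form a(n) = 5ⁿ - 4:
  a(6) = 15621.
Both sides give 15621 at n = 6, and the initial condition(s) match, so the closed form is consistent.

Yes, the closed form is correct.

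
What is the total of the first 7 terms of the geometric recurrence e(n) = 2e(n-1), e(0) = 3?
Computing the sequence terms: 3, 6, 12, 24, 48, 96, 192
Adding these values together:

381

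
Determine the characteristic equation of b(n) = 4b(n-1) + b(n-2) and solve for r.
Substitute b(n) = rⁿ and divide through by rⁿ⁻²: r² - 4r - 1 = 0
Discriminant: 4² + 4·1 = 20, not a perfect square, so by the quadratic formula r = (4 ± √20)/2.
General solution: b(n) = A·r₁ⁿ + B·r₂ⁿ where r₁,r₂ = (4 ± √20)/2

Characteristic: r² - 4r - 1 = 0, Roots: r = (4 ± √20)/2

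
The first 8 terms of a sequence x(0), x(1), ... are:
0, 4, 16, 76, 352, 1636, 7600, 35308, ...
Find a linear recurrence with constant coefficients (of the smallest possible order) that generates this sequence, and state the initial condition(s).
Look for the lowest-order linear relation among consecutive terms.
Observation: x(n) - 4·x(n-1) - (3)·x(n-2) = 0 holds for the shown terms, and no order-1 relation x(n) = α·x(n-1) + β fits.
Check at n=3: 4·16 + (3)·4 = 76. ✓

x(n) = 4x(n-1) + 3x(n-2), x(0) = 0, x(1) = 4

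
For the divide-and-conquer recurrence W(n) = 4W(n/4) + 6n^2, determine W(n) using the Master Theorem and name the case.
Master Theorem template: W(n) = a·W(n/b) + f(n).
Here: a=4, b=4, f(n)=6n^2
Compute log_b(a) = log_4(4) = 1.
f(n) = 6n^2 = Ω(n^(1+ε)) with ε = 1, and the regularity condition holds (a·f(n/b) = (a/b^2)·f(n) with a/b^2 = 4^-1 < 1). Case 3: W(n) = Θ(f(n)) = Θ(n^2).

Case 3: W(n) = Θ(n^2)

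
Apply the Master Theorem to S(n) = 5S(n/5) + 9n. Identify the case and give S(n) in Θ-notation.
Master Theorem template: S(n) = a·S(n/b) + f(n).
Here: a=5, b=5, f(n)=9n
Compute log_b(a) = log_5(5) = 1.
f(n) = 9n = Θ(n). Case 2: S(n) = Θ(n log n).

Case 2: S(n) = Θ(n log n)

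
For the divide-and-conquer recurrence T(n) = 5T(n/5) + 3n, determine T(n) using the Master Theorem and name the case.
Master Theorem template: T(n) = a·T(n/b) + f(n).
Here: a=5, b=5, f(n)=3n
Compute log_b(a) = log_5(5) = 1.
f(n) = 3n = Θ(n). Case 2: T(n) = Θ(n log n).

Case 2: T(n) = Θ(n log n)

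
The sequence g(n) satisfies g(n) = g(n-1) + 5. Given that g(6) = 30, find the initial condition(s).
g(6) = g(0) + 6·5, so g(0) = 30 - 30 = 0.

g(0) = 0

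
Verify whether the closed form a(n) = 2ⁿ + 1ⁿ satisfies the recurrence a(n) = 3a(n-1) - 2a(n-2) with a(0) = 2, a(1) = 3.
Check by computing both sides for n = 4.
From the recurrence with a(0) = 2, a(1) = 3:
  a(0) = 2, a(1) = 3, a(2) = 5, a(3) = 9, a(4) = 17
  so the recurrence gives a(4) = 17.
From the proposed closed form a(n) = 2ⁿ + 1ⁿ:
  a(4) = 17.
Both sides give 17 at n = 4, and the initial condition(s) match, so the closed form is consistent.

Yes, the closed form is correct.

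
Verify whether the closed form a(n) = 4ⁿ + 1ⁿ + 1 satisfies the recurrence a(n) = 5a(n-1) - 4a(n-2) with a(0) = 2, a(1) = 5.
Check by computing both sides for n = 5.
From the recurrence with a(0) = 2, a(1) = 5:
  a(0) = 2, a(1) = 5, a(2) = 17, a(3) = 65, a(4) = 257, a(5) = 1025
  so the recurrence gives a(5) = 1025.
From the proposed closed form a(n) = 4ⁿ + 1ⁿ + 1:
  a(5) = 1026.
The recurrence gives 1025 but the closed form gives 1026, so the closed form does not satisfy the recurrence.

No, the closed form is incorrect.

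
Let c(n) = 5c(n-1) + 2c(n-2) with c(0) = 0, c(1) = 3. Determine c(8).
Computing the sequence terms:
0, 3, 15, 81, 435, 2337, 12555, 67449, 362355

362355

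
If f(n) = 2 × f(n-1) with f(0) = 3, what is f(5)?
Computing step by step:
f(0) = 3
f(1) = 2 × 3 = 6
f(2) = 2 × 6 = 12
f(3) = 2 × 12 = 24
f(4) = 2 × 24 = 48
f(5) = 2 × 48 = 96

96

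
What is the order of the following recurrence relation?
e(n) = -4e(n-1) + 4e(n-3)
The order is the largest lag k for which e(n-k) appears. Here the deepest term is e(n-3), so the order is 3.

Order 3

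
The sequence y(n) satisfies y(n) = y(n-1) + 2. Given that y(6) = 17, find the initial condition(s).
y(6) = y(0) + 6·2, so y(0) = 17 - 12 = 5.

y(0) = 5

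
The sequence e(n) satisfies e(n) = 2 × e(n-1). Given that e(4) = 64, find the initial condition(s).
In general e(n) = 2ⁿ · e(0). At n = 4: e(0) = e(4) / 2^4 = 64 / 16 = 4.

e(0) = 4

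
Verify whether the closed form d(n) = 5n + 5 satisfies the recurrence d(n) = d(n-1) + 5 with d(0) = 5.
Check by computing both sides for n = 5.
From the recurrence with d(0) = 5:
  d(0) = 5, d(1) = 10, d(2) = 15, d(3) = 20, d(4) = 25, d(5) = 30
  so the recurrence gives d(5) = 30.
From the proposed closed form d(n) = 5n + 5:
  d(5) = 30.
Both sides give 30 at n = 5, and the initial condition(s) match, so the closed form is consistent.

Yes, the closed form is correct.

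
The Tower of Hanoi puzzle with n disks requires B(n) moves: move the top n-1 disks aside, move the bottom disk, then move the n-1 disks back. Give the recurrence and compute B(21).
Moving n disks = move the top n-1 disks aside (B(n-1) moves) + move the largest disk (1 move) + move the n-1 disks back on top (B(n-1) moves), so B(n) = 2B(n-1) + 1, with B(1) = 1 (a single disk takes one move).
First terms: 1, 3, 7, 15, 31, 63, … — each is one less than a power of 2. Indeed B(n) + 1 = 2(B(n-1) + 1) with B(1) + 1 = 2, so B(n) + 1 = 2ⁿ and B(n) = 2ⁿ - 1.
Hence B(21) = 2^21 - 1 = 2097152 - 1 = 2097151.

B(n) = 2B(n-1) + 1, B(1) = 1; B(21) = 2097151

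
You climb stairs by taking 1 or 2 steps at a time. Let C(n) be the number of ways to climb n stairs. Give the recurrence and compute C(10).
Condition on the size of the last step (1 to 2): before it there were n-1, …, n-2 stairs climbed, and these cases are disjoint, so C(n) = C(n-1) + C(n-2) (Fibonacci-type sequence).
Initial conditions by direct count (compositions of i into parts ≤ 2): C(1) = 1; C(2) = 2.
Iterating the recurrence: C(3) = 3, C(4) = 5, C(5) = 8, C(6) = 13, C(7) = 21, C(8) = 34, C(9) = 55, C(10) = 89.

C(n) = C(n-1) + C(n-2), C(1) = 1, C(2) = 2; C(10) = 89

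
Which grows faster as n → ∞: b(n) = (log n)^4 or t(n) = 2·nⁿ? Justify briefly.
Comparing growth rates:
Growth-rate hierarchy: log n ≺ any polynomial ≺ any exponential cⁿ (c>1) ≺ n! ≺ nⁿ.
super-exponential nⁿ dominates polylogarithmic (log n)^4 asymptotically.

t(n) grows faster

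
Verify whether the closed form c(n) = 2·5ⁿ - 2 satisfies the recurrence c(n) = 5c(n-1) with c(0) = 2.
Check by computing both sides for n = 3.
From the recurrence with c(0) = 2:
  c(0) = 2, c(1) = 10, c(2) = 50, c(3) = 250
  so the recurrence gives c(3) = 250.
From the proposed closed form c(n) = 2·5ⁿ - 2:
  c(3) = 248.
The recurrence gives 250 but the closed form gives 248, so the closed form does not satisfy the recurrence.

No, the closed form is incorrect.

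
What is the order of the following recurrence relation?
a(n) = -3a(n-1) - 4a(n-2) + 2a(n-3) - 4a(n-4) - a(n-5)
The order is the largest lag k for which a(n-k) appears. Here the deepest term is a(n-5), so the order is 5.

Order 5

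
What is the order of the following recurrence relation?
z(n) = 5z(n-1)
The order is the largest lag k for which z(n-k) appears. Here the deepest term is z(n-1), so the order is 1.

Order 1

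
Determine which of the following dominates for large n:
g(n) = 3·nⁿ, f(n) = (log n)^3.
Comparing growth rates:
Growth-rate hierarchy: log n ≺ any polynomial ≺ any exponential cⁿ (c>1) ≺ n! ≺ nⁿ.
super-exponential nⁿ dominates polylogarithmic (log n)^3 asymptotically.

g(n) grows faster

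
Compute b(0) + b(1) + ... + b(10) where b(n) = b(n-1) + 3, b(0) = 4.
Computing the sequence terms: 4, 7, 10, 13, 16, 19, 22, 25, 28, 31, 34
Adding these values together:

209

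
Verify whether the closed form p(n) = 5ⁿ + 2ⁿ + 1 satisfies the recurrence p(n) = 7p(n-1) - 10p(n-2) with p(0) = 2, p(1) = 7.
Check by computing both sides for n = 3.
From the recurrence with p(0) = 2, p(1) = 7:
  p(0) = 2, p(1) = 7, p(2) = 29, p(3) = 133
  so the recurrence gives p(3) = 133.
From the proposed closed form p(n) = 5ⁿ + 2ⁿ + 1:
  p(3) = 134.
The recurrence gives 133 but the closed form gives 134, so the closed form does not satisfy the recurrence.

No, the closed form is incorrect.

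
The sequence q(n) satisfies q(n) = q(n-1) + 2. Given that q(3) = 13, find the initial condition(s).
q(3) = q(0) + 3·2, so q(0) = 13 - 6 = 7.

q(0) = 7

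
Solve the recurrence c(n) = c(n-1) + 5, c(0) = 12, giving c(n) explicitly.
Recurrence: c(n) = c(n-1) + 5, initial: c(0) = 12.
Each step adds 5, so c(n) = c(0) + 5n = 5n + 12.

c(n) = 5n + 12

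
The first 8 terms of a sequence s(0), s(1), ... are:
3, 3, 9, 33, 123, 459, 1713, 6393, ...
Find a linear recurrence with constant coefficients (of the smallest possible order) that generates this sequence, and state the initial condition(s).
Look for the lowest-order linear relation among consecutive terms.
Observation: s(n) - 4·s(n-1) - (-1)·s(n-2) = 0 holds for the shown terms, and no order-1 relation s(n) = α·s(n-1) + β fits.
Check at n=3: 4·9 + (-1)·3 = 33. ✓

s(n) = 4s(n-1) - s(n-2), s(0) = 3, s(1) = 3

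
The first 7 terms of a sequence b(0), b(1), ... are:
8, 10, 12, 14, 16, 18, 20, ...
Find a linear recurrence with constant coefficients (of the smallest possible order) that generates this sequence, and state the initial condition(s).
Look for the lowest-order linear relation among consecutive terms.
Observation: consecutive differences are constant (= 2).
Check at n=2: 1·10 + 2 = 12. ✓

b(n) = b(n-1) + 2, b(0) = 8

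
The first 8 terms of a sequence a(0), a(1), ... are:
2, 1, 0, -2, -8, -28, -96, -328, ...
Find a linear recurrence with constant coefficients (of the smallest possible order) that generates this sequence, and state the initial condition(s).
Look for the lowest-order linear relation among consecutive terms.
Observation: a(n) - 4·a(n-1) - (-2)·a(n-2) = 0 holds for the shown terms, and no order-1 relation a(n) = α·a(n-1) + β fits.
Check at n=3: 4·0 + (-2)·1 = -2. ✓

a(n) = 4a(n-1) - 2a(n-2), a(0) = 2, a(1) = 1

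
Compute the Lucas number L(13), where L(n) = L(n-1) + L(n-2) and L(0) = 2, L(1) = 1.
Computing the sequence terms:
2, 1, 3, 4, 7, 11, 18, 29, 47, 76, 123, 199, 322, 521

521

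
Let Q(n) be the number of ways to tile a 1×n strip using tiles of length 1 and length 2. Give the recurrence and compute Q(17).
Condition on the last tile: it has length 1 (leaving a 1×(n-1) strip) or length 2 (leaving a 1×(n-2) strip), so Q(n) = Q(n-1) + Q(n-2) (order-2 linear recurrence).
For 0 ≤ i < 2 only unit tiles fit, so Q(i) = 1.
Iterating the recurrence: Q(2) = 2, Q(3) = 3, Q(4) = 5, Q(5) = 8, Q(6) = 13, Q(7) = 21, Q(8) = 34, Q(9) = 55, Q(10) = 89, Q(11) = 144, Q(12) = 233, Q(13) = 377, Q(14) = 610, Q(15) = 987, Q(16) = 1597, Q(17) = 2584.

Q(n) = Q(n-1) + Q(n-2), with Q(i) = 1 for 0 ≤ i < 2; Q(17) = 2584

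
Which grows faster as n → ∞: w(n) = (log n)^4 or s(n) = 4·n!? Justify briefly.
Comparing growth rates:
Growth-rate hierarchy: log n ≺ any polynomial ≺ any exponential cⁿ (c>1) ≺ n! ≺ nⁿ.
factorial dominates polylogarithmic (log n)^4 asymptotically.

s(n) grows faster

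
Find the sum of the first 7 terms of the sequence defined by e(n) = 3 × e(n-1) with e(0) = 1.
Computing the sequence terms: 1, 3, 9, 27, 81, 243, 729
Adding these values together:

1093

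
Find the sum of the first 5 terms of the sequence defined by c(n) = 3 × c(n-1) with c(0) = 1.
Computing the sequence terms: 1, 3, 9, 27, 81
Adding these values together:

121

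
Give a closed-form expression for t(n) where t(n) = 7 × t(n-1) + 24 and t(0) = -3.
Recurrence: t(n) = 7 × t(n-1) + 24, initial: t(0) = -3.
Try t(n) = A·7ⁿ + C. Substituting: A·7ⁿ + C = 7(A·7ⁿ⁻¹ + C) + 24 = A·7ⁿ + 7C + 24, so C = 7C + 24, giving C = -4. Then t(0) = A - 4 = -3 gives A = 1.

t(n) = 7ⁿ - 4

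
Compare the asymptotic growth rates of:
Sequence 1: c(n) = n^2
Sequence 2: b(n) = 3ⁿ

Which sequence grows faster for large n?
Comparing growth rates:
Growth-rate hierarchy: log n ≺ any polynomial ≺ any exponential cⁿ (c>1) ≺ n! ≺ nⁿ.
exponential base 3 dominates polynomial degree 2 asymptotically.

b(n) grows faster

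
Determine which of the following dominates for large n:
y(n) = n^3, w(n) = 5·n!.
Comparing growth rates:
Growth-rate hierarchy: log n ≺ any polynomial ≺ any exponential cⁿ (c>1) ≺ n! ≺ nⁿ.
factorial dominates polynomial degree 3 asymptotically.

w(n) grows faster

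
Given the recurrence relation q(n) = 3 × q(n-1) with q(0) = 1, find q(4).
Computing step by step:
q(0) = 1
q(1) = 3 × 1 = 3
q(2) = 3 × 3 = 9
q(3) = 3 × 9 = 27
q(4) = 3 × 27 = 81

81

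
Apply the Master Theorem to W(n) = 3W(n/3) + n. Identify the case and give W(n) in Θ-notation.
Master Theorem template: W(n) = a·W(n/b) + f(n).
Here: a=3, b=3, f(n)=n
Compute log_b(a) = log_3(3) = 1.
f(n) = n = Θ(n). Case 2: W(n) = Θ(n log n).

Case 2: W(n) = Θ(n log n)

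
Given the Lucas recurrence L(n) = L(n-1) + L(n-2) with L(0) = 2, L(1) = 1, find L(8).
Computing the sequence terms:
2, 1, 3, 4, 7, 11, 18, 29, 47

47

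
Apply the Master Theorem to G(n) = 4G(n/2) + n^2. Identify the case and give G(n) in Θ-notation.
Master Theorem template: G(n) = a·G(n/b) + f(n).
Here: a=4, b=2, f(n)=n^2
Compute log_b(a) = log_2(4) = 2.
f(n) = n^2 = Θ(n^2). Case 2: G(n) = Θ(n^2 log n).

Case 2: G(n) = Θ(n^2 log n)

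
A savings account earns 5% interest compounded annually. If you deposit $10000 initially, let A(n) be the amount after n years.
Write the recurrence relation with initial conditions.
Each year the balance grows by 5%, i.e. is multiplied by 1 + 5/100 = 1.05, so A(n) = 1.05 × A(n-1). The initial deposit gives A(0) = 10000.
Unrolling gives the closed form A(n) = 10000 × (1.05)ⁿ.

A(n) = 1.05 × A(n-1), A(0) = 10000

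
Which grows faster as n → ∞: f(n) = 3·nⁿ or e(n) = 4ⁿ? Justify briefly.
Comparing growth rates:
Growth-rate hierarchy: log n ≺ any polynomial ≺ any exponential cⁿ (c>1) ≺ n! ≺ nⁿ.
super-exponential nⁿ dominates exponential base 4 asymptotically.

f(n) grows faster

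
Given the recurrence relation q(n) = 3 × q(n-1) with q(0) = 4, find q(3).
Computing step by step:
q(0) = 4
q(1) = 3 × 4 = 12
q(2) = 3 × 12 = 36
q(3) = 3 × 36 = 108

108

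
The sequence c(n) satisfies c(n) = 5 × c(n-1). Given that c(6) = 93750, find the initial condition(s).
In general c(n) = 5ⁿ · c(0). At n = 6: c(0) = c(6) / 5^6 = 93750 / 15625 = 6.

c(0) = 6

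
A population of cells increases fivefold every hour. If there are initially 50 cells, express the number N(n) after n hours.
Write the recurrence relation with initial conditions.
Each hour multiplies the count by 5, so the count after n hours depends only on the count after n-1 hours: N(n) = 5 × N(n-1). The starting count gives N(0) = 50.
Unrolling n times gives the closed form N(n) = 50 × 5ⁿ.

N(n) = 5 × N(n-1), N(0) = 50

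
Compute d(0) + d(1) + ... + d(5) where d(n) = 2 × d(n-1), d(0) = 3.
Computing the sequence terms: 3, 6, 12, 24, 48, 96
Adding these values together:

189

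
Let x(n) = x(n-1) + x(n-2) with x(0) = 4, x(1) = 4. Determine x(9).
Computing the sequence terms:
4, 4, 8, 12, 20, 32, 52, 84, 136, 220

220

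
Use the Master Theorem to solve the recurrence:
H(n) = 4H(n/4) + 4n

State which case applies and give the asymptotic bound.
Master Theorem template: H(n) = a·H(n/b) + f(n).
Here: a=4, b=4, f(n)=4n
Compute log_b(a) = log_4(4) = 1.
f(n) = 4n = Θ(n). Case 2: H(n) = Θ(n log n).

Case 2: H(n) = Θ(n log n)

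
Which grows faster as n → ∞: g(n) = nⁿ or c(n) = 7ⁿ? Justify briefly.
Comparing growth rates:
Growth-rate hierarchy: log n ≺ any polynomial ≺ any exponential cⁿ (c>1) ≺ n! ≺ nⁿ.
super-exponential nⁿ dominates exponential base 7 asymptotically.

g(n) grows faster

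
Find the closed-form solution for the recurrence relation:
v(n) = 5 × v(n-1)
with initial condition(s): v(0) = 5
Recurrence: v(n) = 5 × v(n-1), initial: v(0) = 5.
Each term is 5 times the previous, so this is geometric with ratio 5. After n steps: v(n) = v(0)·5ⁿ = 5·5ⁿ.

v(n) = 5·5ⁿ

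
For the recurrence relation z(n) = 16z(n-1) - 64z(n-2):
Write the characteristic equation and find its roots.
Substitute z(n) = rⁿ and divide through by rⁿ⁻²: r² - 16r + 64 = 0
Factor: (r - 8)² = 0, so r = 8 (double root).
General solution: z(n) = (A + Bn)·8ⁿ

Characteristic: r² - 16r + 64 = 0, Roots: r = 8 (double root)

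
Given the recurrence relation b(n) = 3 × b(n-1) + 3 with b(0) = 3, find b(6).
Computing step by step:
b(0) = 3
b(1) = 3 × 3 + 3 = 12
b(2) = 3 × 12 + 3 = 39
b(3) = 3 × 39 + 3 = 120
b(4) = 3 × 120 + 3 = 363
b(5) = 3 × 363 + 3 = 1092
b(6) = 3 × 1092 + 3 = 3279

3279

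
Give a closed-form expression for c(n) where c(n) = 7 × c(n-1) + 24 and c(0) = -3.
Recurrence: c(n) = 7 × c(n-1) + 24, initial: c(0) = -3.
Try c(n) = A·7ⁿ + C. Substituting: A·7ⁿ + C = 7(A·7ⁿ⁻¹ + C) + 24 = A·7ⁿ + 7C + 24, so C = 7C + 24, giving C = -4. Then c(0) = A - 4 = -3 gives A = 1.

c(n) = 7ⁿ - 4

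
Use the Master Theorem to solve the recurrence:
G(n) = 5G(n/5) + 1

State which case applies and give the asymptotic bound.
Master Theorem template: G(n) = a·G(n/b) + f(n).
Here: a=5, b=5, f(n)=1
Compute log_b(a) = log_5(5) = 1.
f(n) = 1 = O(n^(1-ε)) with ε = 1. Case 1: G(n) = Θ(n^log_b(a)) = Θ(n).

Case 1: G(n) = Θ(n)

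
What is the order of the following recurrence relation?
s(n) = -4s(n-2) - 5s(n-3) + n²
The order is the largest lag k for which s(n-k) appears. Here the deepest term is s(n-3) (the n² term is non-homogeneous and does not affect the order), so the order is 3.

Order 3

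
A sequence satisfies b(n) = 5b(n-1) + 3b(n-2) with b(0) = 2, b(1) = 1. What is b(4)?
Computing the sequence terms:
2, 1, 11, 58, 323

323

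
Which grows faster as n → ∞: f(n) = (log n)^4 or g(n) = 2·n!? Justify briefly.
Comparing growth rates:
Growth-rate hierarchy: log n ≺ any polynomial ≺ any exponential cⁿ (c>1) ≺ n! ≺ nⁿ.
factorial dominates polylogarithmic (log n)^4 asymptotically.

g(n) grows faster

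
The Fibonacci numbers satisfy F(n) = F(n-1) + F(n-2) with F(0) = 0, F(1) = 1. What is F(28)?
Computing the sequence terms:
0, 1, 1, 2, 3, 5, 8, 13, 21, 34, 55, 89, 144, 233, 377, 610, 987, 1597, 2584, 4181, 6765, 10946, 17711, 28657, 46368, 75025, 121393, 196418, 317811

317811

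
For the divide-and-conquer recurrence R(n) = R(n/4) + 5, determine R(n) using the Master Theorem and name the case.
Master Theorem template: R(n) = a·R(n/b) + f(n).
Here: a=1, b=4, f(n)=5
Compute log_b(a) = log_4(1) = 0.
f(n) = 5 = Θ(1). Case 2: R(n) = Θ(log n).

Case 2: R(n) = Θ(log n)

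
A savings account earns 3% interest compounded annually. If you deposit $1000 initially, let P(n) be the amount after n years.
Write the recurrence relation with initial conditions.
Each year the balance grows by 3%, i.e. is multiplied by 1 + 3/100 = 1.03, so P(n) = 1.03 × P(n-1). The initial deposit gives P(0) = 1000.
Unrolling gives the closed form P(n) = 1000 × (1.03)ⁿ.

P(n) = 1.03 × P(n-1), P(0) = 1000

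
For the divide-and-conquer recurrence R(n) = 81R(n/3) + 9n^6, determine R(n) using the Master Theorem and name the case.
Master Theorem template: R(n) = a·R(n/b) + f(n).
Here: a=81, b=3, f(n)=9n^6
Compute log_b(a) = log_3(81) = 4.
f(n) = 9n^6 = Ω(n^(4+ε)) with ε = 2, and the regularity condition holds (a·f(n/b) = (a/b^6)·f(n) with a/b^6 = 3^-2 < 1). Case 3: R(n) = Θ(f(n)) = Θ(n^6).

Case 3: R(n) = Θ(n^6)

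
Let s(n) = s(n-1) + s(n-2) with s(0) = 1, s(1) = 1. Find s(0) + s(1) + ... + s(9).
Computing the sequence terms: 1, 1, 2, 3, 5, 8, 13, 21, 34, 55
Adding these values together:

143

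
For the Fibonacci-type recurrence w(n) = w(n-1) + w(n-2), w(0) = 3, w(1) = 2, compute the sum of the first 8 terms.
Computing the sequence terms: 3, 2, 5, 7, 12, 19, 31, 50
Adding these values together:

129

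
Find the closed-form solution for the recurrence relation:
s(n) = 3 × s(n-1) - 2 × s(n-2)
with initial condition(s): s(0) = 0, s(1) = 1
Recurrence: s(n) = 3 × s(n-1) - 2 × s(n-2), initial: s(0) = 0, s(1) = 1.
Characteristic equation: r² - 3r + 2 = 0, which factors as (r - 2)(r - 1) = 0, so r = 2, 1. General solution s(n) = A·2ⁿ + B·1ⁿ. From s(0) = 0: A + B = 0. From s(1) = 1: 2A + 1B = 1. Solving gives A = 1, B = -1.

s(n) = 2ⁿ - 1ⁿ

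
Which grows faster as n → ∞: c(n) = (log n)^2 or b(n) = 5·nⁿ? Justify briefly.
Comparing growth rates:
Growth-rate hierarchy: log n ≺ any polynomial ≺ any exponential cⁿ (c>1) ≺ n! ≺ nⁿ.
super-exponential nⁿ dominates polylogarithmic (log n)^2 asymptotically.

b(n) grows faster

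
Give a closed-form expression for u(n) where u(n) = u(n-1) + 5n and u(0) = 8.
Recurrence: u(n) = u(n-1) + 5n, initial: u(0) = 8.
Telescoping: u(n) = u(0) + 5·Σᵢ₌₁ⁿ i = 8 + 5·n(n+1)/2.

u(n) = 5·n(n+1)/2 + 8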